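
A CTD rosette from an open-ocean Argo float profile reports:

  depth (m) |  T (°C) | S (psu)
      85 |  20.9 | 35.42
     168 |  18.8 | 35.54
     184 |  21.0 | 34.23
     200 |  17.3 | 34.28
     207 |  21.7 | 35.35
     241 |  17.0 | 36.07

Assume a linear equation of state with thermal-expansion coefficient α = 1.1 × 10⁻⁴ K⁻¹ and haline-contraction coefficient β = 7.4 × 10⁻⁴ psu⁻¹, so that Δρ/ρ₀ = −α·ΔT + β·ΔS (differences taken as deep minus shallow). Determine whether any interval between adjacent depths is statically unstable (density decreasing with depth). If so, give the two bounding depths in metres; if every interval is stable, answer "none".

Evaluate Δρ/ρ₀ = −αΔT + βΔS across each adjacent pair:
  85–168 m: −αΔT+βΔS = −(1.1 × 10⁻⁴)(-2.1)+(7.4 × 10⁻⁴)(+0.12) = 3.2 × 10⁻⁴ → stable
  168–184 m: −αΔT+βΔS = −(1.1 × 10⁻⁴)(+2.2)+(7.4 × 10⁻⁴)(-1.31) = -1.2 × 10⁻³ → UNSTABLE
  184–200 m: −αΔT+βΔS = −(1.1 × 10⁻⁴)(-3.7)+(7.4 × 10⁻⁴)(+0.05) = 4.4 × 10⁻⁴ → stable
  200–207 m: −αΔT+βΔS = −(1.1 × 10⁻⁴)(+4.4)+(7.4 × 10⁻⁴)(+1.07) = 3.1 × 10⁻⁴ → stable
  207–241 m: −αΔT+βΔS = −(1.1 × 10⁻⁴)(-4.7)+(7.4 × 10⁻⁴)(+0.72) = 1.0 × 10⁻³ → stable
The 168–184 m interval has Δρ < 0: lighter water underlies denser water.

168–184 m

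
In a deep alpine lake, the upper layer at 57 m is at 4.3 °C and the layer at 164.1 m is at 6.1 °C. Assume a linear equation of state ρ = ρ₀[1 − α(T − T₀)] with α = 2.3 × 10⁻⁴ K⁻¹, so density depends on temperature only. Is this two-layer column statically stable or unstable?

ΔT = 6.1 − 4.3 = +1.8 K, so Δρ/ρ₀ = −αΔT = -4.14 × 10⁻⁴.
Δρ/ρ₀ < 0, so Δρ < 0: deeper water is lighter → statically unstable; the column would overturn.

unstable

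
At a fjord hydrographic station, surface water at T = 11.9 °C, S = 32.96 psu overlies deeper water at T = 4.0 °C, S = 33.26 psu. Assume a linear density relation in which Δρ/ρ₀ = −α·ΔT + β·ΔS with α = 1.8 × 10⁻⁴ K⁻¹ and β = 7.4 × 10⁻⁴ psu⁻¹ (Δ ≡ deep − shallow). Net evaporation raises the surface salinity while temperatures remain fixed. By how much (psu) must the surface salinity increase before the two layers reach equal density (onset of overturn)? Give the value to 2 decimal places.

Neutral buoyancy requires −α(T_deep − T_surf) + β(S_deep − S_surf′) = 0.
S_surf′ = S_deep − (α/β)·ΔT = 33.26 − (1.8 × 10⁻⁴/7.4 × 10⁻⁴)·(-7.9) = 35.1816 psu.
Increase required: 35.1816 − 32.96 = 2.2216 psu.

2.22 psu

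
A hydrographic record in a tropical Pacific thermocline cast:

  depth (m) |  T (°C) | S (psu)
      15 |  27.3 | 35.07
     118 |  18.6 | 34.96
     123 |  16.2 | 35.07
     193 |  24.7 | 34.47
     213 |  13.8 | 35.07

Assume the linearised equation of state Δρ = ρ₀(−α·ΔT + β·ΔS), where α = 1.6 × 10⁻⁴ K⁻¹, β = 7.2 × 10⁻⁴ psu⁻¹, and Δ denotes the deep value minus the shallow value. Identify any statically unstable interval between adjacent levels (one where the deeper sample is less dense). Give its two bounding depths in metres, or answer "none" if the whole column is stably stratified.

123–193 m

Evaluate Δρ/ρ₀ = −αΔT + βΔS across each adjacent pair:
  15–118 m: −αΔT+βΔS = −(1.6 × 10⁻⁴)(-8.7)+(7.2 × 10⁻⁴)(-0.11) = 1.3 × 10⁻³ → stable
  118–123 m: −αΔT+βΔS = −(1.6 × 10⁻⁴)(-2.4)+(7.2 × 10⁻⁴)(+0.11) = 4.6 × 10⁻⁴ → stable
  123–193 m: −αΔT+βΔS = −(1.6 × 10⁻⁴)(+8.5)+(7.2 × 10⁻⁴)(-0.60) = -1.8 × 10⁻³ → UNSTABLE
  193–213 m: −αΔT+βΔS = −(1.6 × 10⁻⁴)(-10.9)+(7.2 × 10⁻⁴)(+0.60) = 2.2 × 10⁻³ → stable
The 123–193 m interval has Δρ < 0: lighter water underlies denser water.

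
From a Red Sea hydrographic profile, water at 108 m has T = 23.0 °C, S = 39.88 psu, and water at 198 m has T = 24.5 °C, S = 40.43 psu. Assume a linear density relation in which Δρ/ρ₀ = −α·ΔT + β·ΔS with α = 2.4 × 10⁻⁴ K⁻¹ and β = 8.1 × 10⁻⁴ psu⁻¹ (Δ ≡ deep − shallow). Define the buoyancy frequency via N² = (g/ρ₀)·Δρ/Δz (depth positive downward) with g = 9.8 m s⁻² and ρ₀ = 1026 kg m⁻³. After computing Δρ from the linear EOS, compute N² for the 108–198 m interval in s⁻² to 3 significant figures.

9.31 × 10⁻⁶ s⁻²

ΔT = +1.5 K, ΔS = +0.55 psu (deep − shallow).
Δρ/ρ₀ = −αΔT + βΔS = -3.60 × 10⁻⁴ + 4.455 × 10⁻⁴ = 8.55 × 10⁻⁵, so Δρ ≈ 0.08772 kg m⁻³.
N² = (g/ρ₀)·Δρ/Δz = g·(Δρ/ρ₀)/Δz = 9.8 × 8.55 × 10⁻⁵ / 90 = 9.3100 × 10⁻⁶ s⁻² ≈ 9.31 × 10⁻⁶ s⁻².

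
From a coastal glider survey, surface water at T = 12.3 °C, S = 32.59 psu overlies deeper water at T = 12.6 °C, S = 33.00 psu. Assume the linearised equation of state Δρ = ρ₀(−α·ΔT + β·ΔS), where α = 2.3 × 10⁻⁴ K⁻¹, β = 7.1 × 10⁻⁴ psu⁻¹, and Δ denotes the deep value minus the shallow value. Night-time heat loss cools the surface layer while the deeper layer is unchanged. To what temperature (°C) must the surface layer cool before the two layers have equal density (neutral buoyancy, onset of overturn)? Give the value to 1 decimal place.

11.3 °C

Neutral buoyancy requires Δρ = 0, i.e. −α(T_deep − T_surf′) + β(S_deep − S_surf) = 0.
T_surf′ = T_deep − (β/α)·ΔS = 12.6 − (7.1 × 10⁻⁴/2.3 × 10⁻⁴)·(+0.41) = 11.334 °C.
Cooling required: 12.3 − (11.334) = 0.966 °C.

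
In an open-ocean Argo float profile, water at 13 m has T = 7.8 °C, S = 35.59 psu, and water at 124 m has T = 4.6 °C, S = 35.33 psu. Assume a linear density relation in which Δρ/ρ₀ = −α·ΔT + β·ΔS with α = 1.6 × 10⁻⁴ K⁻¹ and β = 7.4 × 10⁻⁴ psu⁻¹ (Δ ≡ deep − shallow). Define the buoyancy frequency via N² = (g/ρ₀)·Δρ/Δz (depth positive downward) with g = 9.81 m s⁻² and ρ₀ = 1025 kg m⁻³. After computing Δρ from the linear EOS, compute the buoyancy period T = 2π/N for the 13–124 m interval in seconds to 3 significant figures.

1.18 × 10³ s

ΔT = -3.2 K, ΔS = -0.26 psu (deep − shallow).
Δρ/ρ₀ = −αΔT + βΔS = 5.12 × 10⁻⁴ − 1.924 × 10⁻⁴ = 3.196 × 10⁻⁴, so Δρ ≈ 0.3276 kg m⁻³.
N² = (g/ρ₀)·Δρ/Δz = g·(Δρ/ρ₀)/Δz = 9.81 × 3.196 × 10⁻⁴ / 111 = 2.8246 × 10⁻⁵ s⁻².
N = √(2.8246 × 10⁻⁵) = 5.3147 × 10⁻³ rad s⁻¹ → T = 2π/N = 1.1822 × 10³ s ≈ 1.18 × 10³ s.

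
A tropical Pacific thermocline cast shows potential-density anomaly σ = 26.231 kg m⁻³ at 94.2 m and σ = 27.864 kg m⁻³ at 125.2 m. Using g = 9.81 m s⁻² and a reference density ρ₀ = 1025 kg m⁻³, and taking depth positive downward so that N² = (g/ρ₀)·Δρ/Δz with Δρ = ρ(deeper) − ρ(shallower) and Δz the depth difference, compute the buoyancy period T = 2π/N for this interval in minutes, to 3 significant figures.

4.66 min

Δρ = 1027.864 − 1026.231 = 1.633 kg m⁻³ over Δz = 125.2 − 94.2 = 31 m.
N² = (9.81/1025) × (1.633/31) = 5.0416 × 10⁻⁴ s⁻².
N = √(5.0416 × 10⁻⁴) = 0.022454 rad s⁻¹, so T = 2π/N = 279.82 s = 4.6637 min ≈ 4.66 min.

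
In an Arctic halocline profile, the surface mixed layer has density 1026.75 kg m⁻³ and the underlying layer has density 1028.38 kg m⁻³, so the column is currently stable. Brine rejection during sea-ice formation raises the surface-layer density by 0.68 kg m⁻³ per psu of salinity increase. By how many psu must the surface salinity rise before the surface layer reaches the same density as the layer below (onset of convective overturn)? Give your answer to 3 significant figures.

2.40 psu

Density deficit of the surface layer: 1028.38 − 1026.75 = 1.63 kg m⁻³.
Required change = 1.63 / 0.68 = 2.40 psu.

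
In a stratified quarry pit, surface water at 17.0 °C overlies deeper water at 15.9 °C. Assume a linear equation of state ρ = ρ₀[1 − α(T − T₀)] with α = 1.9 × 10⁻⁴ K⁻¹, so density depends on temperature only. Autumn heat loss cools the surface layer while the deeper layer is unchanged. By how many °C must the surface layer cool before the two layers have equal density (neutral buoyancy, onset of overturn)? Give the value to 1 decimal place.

With temperature the only control, equal density requires T_surf′ = T_deep.
T_surf′ = 15.9 °C.
Cooling required: 17.0 − 15.9 = 1.1 °C.

1.1 °C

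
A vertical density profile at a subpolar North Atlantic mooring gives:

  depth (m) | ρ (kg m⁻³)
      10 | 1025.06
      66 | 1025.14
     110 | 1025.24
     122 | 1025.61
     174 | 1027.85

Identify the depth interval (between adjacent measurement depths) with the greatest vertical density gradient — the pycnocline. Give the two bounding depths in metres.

122–174 m

Compute the density gradient over each adjacent pair:
  10–66 m: Δρ/Δz = 0.08/56 = 1.4 × 10⁻³ kg m⁻⁴
  66–110 m: Δρ/Δz = 0.10/44 = 2.3 × 10⁻³ kg m⁻⁴
  110–122 m: Δρ/Δz = 0.37/12 = 0.031 kg m⁻⁴
  122–174 m: Δρ/Δz = 2.24/52 = 0.043 kg m⁻⁴
The largest gradient is in the 122–174 m interval — the pycnocline.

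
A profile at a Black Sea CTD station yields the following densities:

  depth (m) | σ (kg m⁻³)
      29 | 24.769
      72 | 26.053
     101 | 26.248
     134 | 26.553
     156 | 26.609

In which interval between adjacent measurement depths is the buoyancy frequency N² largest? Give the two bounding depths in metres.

29–72 m

Compute the density gradient over each adjacent pair:
  29–72 m: Δρ/Δz = 1.284/43 = 0.030 kg m⁻⁴
  72–101 m: Δρ/Δz = 0.195/29 = 6.7 × 10⁻³ kg m⁻⁴
  101–134 m: Δρ/Δz = 0.305/33 = 9.2 × 10⁻³ kg m⁻⁴
  134–156 m: Δρ/Δz = 0.056/22 = 2.5 × 10⁻³ kg m⁻⁴
The largest gradient is in the 29–72 m interval — the pycnocline.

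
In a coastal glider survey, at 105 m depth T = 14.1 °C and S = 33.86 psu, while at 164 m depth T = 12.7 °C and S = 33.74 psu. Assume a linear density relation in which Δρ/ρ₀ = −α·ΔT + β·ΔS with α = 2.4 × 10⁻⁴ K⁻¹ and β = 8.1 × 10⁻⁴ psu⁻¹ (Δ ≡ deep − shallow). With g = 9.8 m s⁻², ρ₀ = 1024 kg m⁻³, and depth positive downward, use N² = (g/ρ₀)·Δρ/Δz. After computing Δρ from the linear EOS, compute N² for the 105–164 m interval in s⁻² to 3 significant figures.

ΔT = -1.4 K, ΔS = -0.12 psu (deep − shallow).
Δρ/ρ₀ = −αΔT + βΔS = 3.36 × 10⁻⁴ − 9.72 × 10⁻⁵ = 2.388 × 10⁻⁴, so Δρ ≈ 0.2445 kg m⁻³.
N² = (g/ρ₀)·Δρ/Δz = g·(Δρ/ρ₀)/Δz = 9.8 × 2.388 × 10⁻⁴ / 59 = 3.9665 × 10⁻⁵ s⁻² ≈ 3.97 × 10⁻⁵ s⁻².

3.97 × 10⁻⁵ s⁻²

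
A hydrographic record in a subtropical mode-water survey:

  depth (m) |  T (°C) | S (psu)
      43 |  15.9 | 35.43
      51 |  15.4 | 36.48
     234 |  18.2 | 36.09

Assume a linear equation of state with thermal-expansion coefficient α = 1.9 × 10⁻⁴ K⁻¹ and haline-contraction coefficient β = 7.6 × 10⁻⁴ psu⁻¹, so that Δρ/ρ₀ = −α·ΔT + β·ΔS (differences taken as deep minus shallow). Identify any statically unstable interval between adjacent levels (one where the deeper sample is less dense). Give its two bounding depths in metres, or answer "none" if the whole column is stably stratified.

51–234 m

Evaluate Δρ/ρ₀ = −αΔT + βΔS across each adjacent pair:
  43–51 m: −αΔT+βΔS = −(1.9 × 10⁻⁴)(-0.5)+(7.6 × 10⁻⁴)(+1.05) = 8.9 × 10⁻⁴ → stable
  51–234 m: −αΔT+βΔS = −(1.9 × 10⁻⁴)(+2.8)+(7.6 × 10⁻⁴)(-0.39) = -8.3 × 10⁻⁴ → UNSTABLE
The 51–234 m interval has Δρ < 0: lighter water underlies denser water.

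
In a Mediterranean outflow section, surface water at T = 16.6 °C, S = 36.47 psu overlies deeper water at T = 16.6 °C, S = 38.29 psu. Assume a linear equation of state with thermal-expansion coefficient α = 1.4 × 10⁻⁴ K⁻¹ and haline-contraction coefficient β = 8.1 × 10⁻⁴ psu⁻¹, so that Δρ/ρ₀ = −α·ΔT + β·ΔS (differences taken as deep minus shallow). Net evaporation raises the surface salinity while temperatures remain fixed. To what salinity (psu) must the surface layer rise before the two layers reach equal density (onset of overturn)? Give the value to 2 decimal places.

Neutral buoyancy requires −α(T_deep − T_surf) + β(S_deep − S_surf′) = 0.
S_surf′ = S_deep − (α/β)·ΔT = 38.29 − (1.4 × 10⁻⁴/8.1 × 10⁻⁴)·(+0.0) = 38.2900 psu.
Increase required: 38.2900 − 36.47 = 1.8200 psu.

38.29 psu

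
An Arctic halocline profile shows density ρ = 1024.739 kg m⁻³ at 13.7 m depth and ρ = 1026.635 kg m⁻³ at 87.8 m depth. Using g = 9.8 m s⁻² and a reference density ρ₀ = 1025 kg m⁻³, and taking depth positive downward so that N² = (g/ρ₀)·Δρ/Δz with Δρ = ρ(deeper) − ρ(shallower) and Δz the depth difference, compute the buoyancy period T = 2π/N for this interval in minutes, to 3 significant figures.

Δρ = 1026.635 − 1024.739 = 1.896 kg m⁻³ over Δz = 87.8 − 13.7 = 74.1 m.
N² = (9.8/1025) × (1.896/74.1) = 2.4464 × 10⁻⁴ s⁻².
N = √(2.4464 × 10⁻⁴) = 0.015641 rad s⁻¹, so T = 2π/N = 401.71 s = 6.6952 min ≈ 6.70 min.

6.70 min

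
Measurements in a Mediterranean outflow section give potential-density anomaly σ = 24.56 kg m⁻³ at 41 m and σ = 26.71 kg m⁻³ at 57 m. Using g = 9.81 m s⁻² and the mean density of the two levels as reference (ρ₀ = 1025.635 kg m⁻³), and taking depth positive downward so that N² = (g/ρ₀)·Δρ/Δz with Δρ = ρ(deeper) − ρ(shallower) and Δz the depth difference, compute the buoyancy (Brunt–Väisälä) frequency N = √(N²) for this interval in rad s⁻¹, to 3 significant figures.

0.0359 rad s⁻¹

Δρ = 1026.71 − 1024.56 = 2.15 kg m⁻³ over Δz = 57 − 41 = 16 m.
N² = (9.81/1025.635) × (2.15/16) = 1.2853 × 10⁻³ s⁻².
N = √(1.2853 × 10⁻³) = 0.035851 rad s⁻¹ ≈ 0.0359 rad s⁻¹.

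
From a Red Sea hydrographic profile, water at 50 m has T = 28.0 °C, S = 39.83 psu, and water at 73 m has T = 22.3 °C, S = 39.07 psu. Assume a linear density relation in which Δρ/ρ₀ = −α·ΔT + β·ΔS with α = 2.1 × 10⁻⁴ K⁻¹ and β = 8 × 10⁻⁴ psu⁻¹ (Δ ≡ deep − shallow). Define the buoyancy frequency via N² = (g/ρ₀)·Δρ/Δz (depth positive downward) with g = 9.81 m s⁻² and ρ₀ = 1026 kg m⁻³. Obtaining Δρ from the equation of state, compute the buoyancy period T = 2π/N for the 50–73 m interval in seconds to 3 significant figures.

ΔT = -5.7 K, ΔS = -0.76 psu (deep − shallow).
Δρ/ρ₀ = −αΔT + βΔS = 1.197 × 10⁻³ − 6.08 × 10⁻⁴ = 5.89 × 10⁻⁴, so Δρ ≈ 0.6043 kg m⁻³.
N² = (g/ρ₀)·Δρ/Δz = g·(Δρ/ρ₀)/Δz = 9.81 × 5.89 × 10⁻⁴ / 23 = 2.5122 × 10⁻⁴ s⁻².
N = √(2.5122 × 10⁻⁴) = 0.015850 rad s⁻¹ → T = 2π/N = 396.42 s ≈ 396 s.

396 s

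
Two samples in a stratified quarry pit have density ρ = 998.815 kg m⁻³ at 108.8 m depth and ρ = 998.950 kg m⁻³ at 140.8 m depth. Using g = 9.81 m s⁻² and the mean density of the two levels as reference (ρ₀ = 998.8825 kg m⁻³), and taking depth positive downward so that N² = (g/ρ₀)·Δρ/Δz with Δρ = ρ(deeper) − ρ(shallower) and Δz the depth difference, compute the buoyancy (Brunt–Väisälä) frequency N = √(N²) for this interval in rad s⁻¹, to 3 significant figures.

6.44 × 10⁻³ rad s⁻¹

Δρ = 998.950 − 998.815 = 0.135 kg m⁻³ over Δz = 140.8 − 108.8 = 32 m.
N² = (9.81/998.8825) × (0.135/32) = 4.1432 × 10⁻⁵ s⁻².
N = √(4.1432 × 10⁻⁵) = 6.4368 × 10⁻³ rad s⁻¹ ≈ 6.44 × 10⁻³ rad s⁻¹.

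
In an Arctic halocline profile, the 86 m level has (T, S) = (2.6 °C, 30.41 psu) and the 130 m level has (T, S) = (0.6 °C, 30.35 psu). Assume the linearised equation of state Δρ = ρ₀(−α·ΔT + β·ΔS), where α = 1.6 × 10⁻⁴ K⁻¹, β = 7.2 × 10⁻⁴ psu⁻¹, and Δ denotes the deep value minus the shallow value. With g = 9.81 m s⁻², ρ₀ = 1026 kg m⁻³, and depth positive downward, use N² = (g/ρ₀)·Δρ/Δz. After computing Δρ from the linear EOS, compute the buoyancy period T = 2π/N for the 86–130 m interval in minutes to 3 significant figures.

13.3 min

ΔT = -2.0 K, ΔS = -0.06 psu (deep − shallow).
Δρ/ρ₀ = −αΔT + βΔS = 3.20 × 10⁻⁴ − 4.32 × 10⁻⁵ = 2.768 × 10⁻⁴, so Δρ ≈ 0.2840 kg m⁻³.
N² = (g/ρ₀)·Δρ/Δz = g·(Δρ/ρ₀)/Δz = 9.81 × 2.768 × 10⁻⁴ / 44 = 6.1714 × 10⁻⁵ s⁻².
N = √(6.1714 × 10⁻⁵) = 7.8558 × 10⁻³ rad s⁻¹ → T = 2π/N = 799.81 s = 13.330 min ≈ 13.3 min.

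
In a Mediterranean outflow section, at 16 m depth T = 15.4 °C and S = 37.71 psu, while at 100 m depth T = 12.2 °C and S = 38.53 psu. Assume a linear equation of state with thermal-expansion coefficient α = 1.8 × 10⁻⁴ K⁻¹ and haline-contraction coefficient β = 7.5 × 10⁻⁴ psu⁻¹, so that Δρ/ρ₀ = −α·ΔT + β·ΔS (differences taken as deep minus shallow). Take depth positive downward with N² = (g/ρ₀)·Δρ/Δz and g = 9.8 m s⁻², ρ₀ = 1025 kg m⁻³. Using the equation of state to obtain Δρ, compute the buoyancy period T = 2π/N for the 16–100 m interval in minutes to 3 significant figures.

ΔT = -3.2 K, ΔS = +0.82 psu (deep − shallow).
Δρ/ρ₀ = −αΔT + βΔS = 5.76 × 10⁻⁴ + 6.15 × 10⁻⁴ = 1.191 × 10⁻³, so Δρ ≈ 1.221 kg m⁻³.
N² = (g/ρ₀)·Δρ/Δz = g·(Δρ/ρ₀)/Δz = 9.8 × 1.191 × 10⁻³ / 84 = 1.3895 × 10⁻⁴ s⁻².
N = √(1.3895 × 10⁻⁴) = 0.011788 rad s⁻¹ → T = 2π/N = 533.02 s = 8.8837 min ≈ 8.88 min.

8.88 min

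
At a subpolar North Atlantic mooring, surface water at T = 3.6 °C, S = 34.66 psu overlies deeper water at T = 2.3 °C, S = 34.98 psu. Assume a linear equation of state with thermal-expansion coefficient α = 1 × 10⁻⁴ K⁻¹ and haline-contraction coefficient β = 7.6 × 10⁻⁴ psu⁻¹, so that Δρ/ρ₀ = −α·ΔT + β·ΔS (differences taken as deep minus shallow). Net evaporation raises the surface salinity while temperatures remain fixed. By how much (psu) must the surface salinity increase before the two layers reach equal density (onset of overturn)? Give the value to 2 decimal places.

0.49 psu

Neutral buoyancy requires −α(T_deep − T_surf) + β(S_deep − S_surf′) = 0.
S_surf′ = S_deep − (α/β)·ΔT = 34.98 − (1 × 10⁻⁴/7.6 × 10⁻⁴)·(-1.3) = 35.1511 psu.
Increase required: 35.1511 − 34.66 = 0.4911 psu.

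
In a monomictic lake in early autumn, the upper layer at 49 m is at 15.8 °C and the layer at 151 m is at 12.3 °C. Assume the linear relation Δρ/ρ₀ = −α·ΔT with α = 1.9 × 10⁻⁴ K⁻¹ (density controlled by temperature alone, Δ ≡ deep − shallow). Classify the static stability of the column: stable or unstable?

ΔT = 12.3 − 15.8 = -3.5 K, so Δρ/ρ₀ = −αΔT = 6.65 × 10⁻⁴.
Δρ/ρ₀ > 0, so Δρ > 0: deeper water is denser → statically stable.

stable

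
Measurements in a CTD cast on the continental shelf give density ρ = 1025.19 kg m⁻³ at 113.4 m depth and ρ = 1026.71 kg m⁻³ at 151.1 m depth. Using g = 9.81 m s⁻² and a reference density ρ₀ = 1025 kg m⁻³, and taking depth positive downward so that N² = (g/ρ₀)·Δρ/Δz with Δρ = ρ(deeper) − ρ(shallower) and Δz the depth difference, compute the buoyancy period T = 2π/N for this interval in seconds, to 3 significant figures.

Δρ = 1026.71 − 1025.19 = 1.52 kg m⁻³ over Δz = 151.1 − 113.4 = 37.7 m.
N² = (9.81/1025) × (1.52/37.7) = 3.8588 × 10⁻⁴ s⁻².
N = √(3.8588 × 10⁻⁴) = 0.019644 rad s⁻¹, so T = 2π/N = 319.85 s ≈ 320 s.
N² > 0, so the interval is statically stable.

320 s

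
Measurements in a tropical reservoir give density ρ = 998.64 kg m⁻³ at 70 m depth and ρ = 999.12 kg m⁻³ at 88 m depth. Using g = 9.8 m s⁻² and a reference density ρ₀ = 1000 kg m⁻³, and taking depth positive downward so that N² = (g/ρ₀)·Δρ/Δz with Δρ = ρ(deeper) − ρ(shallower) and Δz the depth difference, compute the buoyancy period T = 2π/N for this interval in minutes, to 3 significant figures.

6.48 min

Δρ = 999.12 − 998.64 = 0.48 kg m⁻³ over Δz = 88 − 70 = 18 m.
N² = (9.8/1000) × (0.48/18) = 2.6133 × 10⁻⁴ s⁻².
N = √(2.6133 × 10⁻⁴) = 0.016166 rad s⁻¹, so T = 2π/N = 388.67 s = 6.4778 min ≈ 6.48 min.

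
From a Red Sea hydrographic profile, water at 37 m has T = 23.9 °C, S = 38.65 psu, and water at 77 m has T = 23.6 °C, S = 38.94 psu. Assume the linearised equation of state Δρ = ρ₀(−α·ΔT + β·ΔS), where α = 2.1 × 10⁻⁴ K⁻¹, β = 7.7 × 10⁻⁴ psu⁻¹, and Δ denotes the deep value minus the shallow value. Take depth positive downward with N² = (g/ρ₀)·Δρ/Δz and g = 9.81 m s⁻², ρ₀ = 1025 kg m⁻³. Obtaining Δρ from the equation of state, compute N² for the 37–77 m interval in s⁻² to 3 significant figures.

7.02 × 10⁻⁵ s⁻²

ΔT = -0.3 K, ΔS = +0.29 psu (deep − shallow).
Δρ/ρ₀ = −αΔT + βΔS = 6.30 × 10⁻⁵ + 2.233 × 10⁻⁴ = 2.863 × 10⁻⁴, so Δρ ≈ 0.2935 kg m⁻³.
N² = (g/ρ₀)·Δρ/Δz = g·(Δρ/ρ₀)/Δz = 9.81 × 2.863 × 10⁻⁴ / 40 = 7.0215 × 10⁻⁵ s⁻² ≈ 7.02 × 10⁻⁵ s⁻².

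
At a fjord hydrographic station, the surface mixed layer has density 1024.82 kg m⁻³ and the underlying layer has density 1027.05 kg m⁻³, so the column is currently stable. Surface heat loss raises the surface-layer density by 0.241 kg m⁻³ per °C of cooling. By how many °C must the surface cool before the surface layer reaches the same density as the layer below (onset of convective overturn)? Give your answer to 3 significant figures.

9.25 °C

Density deficit of the surface layer: 1027.05 − 1024.82 = 2.23 kg m⁻³.
Required change = 2.23 / 0.241 = 9.25 °C.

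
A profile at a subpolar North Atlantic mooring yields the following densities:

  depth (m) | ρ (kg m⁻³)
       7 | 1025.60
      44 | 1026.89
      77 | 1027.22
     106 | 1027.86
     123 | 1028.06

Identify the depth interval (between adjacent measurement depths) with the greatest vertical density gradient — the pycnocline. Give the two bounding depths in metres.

7–44 m

Compute the density gradient over each adjacent pair:
  7–44 m: Δρ/Δz = 1.29/37 = 0.035 kg m⁻⁴
  44–77 m: Δρ/Δz = 0.33/33 = 0.010 kg m⁻⁴
  77–106 m: Δρ/Δz = 0.64/29 = 0.022 kg m⁻⁴
  106–123 m: Δρ/Δz = 0.20/17 = 0.012 kg m⁻⁴
The largest gradient is in the 7–44 m interval — the pycnocline.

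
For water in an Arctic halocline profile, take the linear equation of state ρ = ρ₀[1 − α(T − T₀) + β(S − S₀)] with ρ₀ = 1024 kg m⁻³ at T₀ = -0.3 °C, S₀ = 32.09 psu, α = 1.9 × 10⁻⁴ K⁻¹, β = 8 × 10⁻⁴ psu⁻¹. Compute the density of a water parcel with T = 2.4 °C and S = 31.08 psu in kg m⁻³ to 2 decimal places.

1022.65 kg m⁻³

T − T₀ = +2.7 K, S − S₀ = -1.01 psu.
Bracket = 1 − α·(+2.7) + β·(-1.01) = 1 + (-1.321 × 10⁻³) = 0.9986790.
ρ = 1024 × 0.9986790 = 1022.65 kg m⁻³.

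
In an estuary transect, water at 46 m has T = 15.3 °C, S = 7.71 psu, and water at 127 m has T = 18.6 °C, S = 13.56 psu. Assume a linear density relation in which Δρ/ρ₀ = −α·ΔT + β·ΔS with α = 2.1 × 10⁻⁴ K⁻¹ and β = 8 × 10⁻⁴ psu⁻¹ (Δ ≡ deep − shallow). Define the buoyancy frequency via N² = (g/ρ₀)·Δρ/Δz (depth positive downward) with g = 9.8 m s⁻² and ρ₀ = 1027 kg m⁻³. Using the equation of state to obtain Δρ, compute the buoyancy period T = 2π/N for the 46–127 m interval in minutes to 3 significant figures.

4.77 min

ΔT = +3.3 K, ΔS = +5.85 psu (deep − shallow).
Δρ/ρ₀ = −αΔT + βΔS = -6.93 × 10⁻⁴ + 4.68 × 10⁻³ = 3.987 × 10⁻³, so Δρ ≈ 4.095 kg m⁻³.
N² = (g/ρ₀)·Δρ/Δz = g·(Δρ/ρ₀)/Δz = 9.8 × 3.987 × 10⁻³ / 81 = 4.8238 × 10⁻⁴ s⁻².
N = √(4.8238 × 10⁻⁴) = 0.021963 rad s⁻¹ → T = 2π/N = 286.08 s = 4.7680 min ≈ 4.77 min.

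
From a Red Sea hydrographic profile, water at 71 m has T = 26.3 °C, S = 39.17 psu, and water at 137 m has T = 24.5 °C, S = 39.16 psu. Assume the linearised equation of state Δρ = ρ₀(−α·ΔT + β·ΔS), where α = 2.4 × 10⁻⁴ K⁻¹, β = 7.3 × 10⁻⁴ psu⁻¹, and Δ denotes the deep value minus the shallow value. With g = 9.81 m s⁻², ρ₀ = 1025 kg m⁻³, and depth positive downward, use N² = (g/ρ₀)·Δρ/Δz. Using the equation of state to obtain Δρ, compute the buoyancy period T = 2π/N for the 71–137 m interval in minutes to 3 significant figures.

ΔT = -1.8 K, ΔS = -0.01 psu (deep − shallow).
Δρ/ρ₀ = −αΔT + βΔS = 4.32 × 10⁻⁴ − 7.30 × 10⁻⁶ = 4.247 × 10⁻⁴, so Δρ ≈ 0.4353 kg m⁻³.
N² = (g/ρ₀)·Δρ/Δz = g·(Δρ/ρ₀)/Δz = 9.81 × 4.247 × 10⁻⁴ / 66 = 6.3126 × 10⁻⁵ s⁻².
N = √(6.3126 × 10⁻⁵) = 7.9452 × 10⁻³ rad s⁻¹ → T = 2π/N = 790.82 s = 13.180 min ≈ 13.2 min.

13.2 min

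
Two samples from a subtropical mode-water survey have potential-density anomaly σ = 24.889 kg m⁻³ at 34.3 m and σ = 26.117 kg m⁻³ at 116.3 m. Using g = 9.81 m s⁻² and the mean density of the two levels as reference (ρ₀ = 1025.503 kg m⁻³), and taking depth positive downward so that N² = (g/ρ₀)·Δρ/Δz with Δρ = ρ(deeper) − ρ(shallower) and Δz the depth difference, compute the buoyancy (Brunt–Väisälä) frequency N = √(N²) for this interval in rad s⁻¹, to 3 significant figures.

0.0120 rad s⁻¹

Δρ = 1026.117 − 1024.889 = 1.228 kg m⁻³ over Δz = 116.3 − 34.3 = 82 m.
N² = (9.81/1025.503) × (1.228/82) = 1.4326 × 10⁻⁴ s⁻².
N = √(1.4326 × 10⁻⁴) = 0.011969 rad s⁻¹ ≈ 0.0120 rad s⁻¹.
N² > 0, so the interval is statically stable.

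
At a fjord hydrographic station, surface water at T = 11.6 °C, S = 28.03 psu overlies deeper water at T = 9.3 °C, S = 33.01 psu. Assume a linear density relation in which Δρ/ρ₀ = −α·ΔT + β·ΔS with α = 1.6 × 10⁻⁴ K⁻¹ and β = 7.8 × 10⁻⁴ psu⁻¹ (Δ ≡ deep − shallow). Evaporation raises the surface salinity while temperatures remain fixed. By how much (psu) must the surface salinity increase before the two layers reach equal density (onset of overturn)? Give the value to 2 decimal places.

5.45 psu

Neutral buoyancy requires −α(T_deep − T_surf) + β(S_deep − S_surf′) = 0.
S_surf′ = S_deep − (α/β)·ΔT = 33.01 − (1.6 × 10⁻⁴/7.8 × 10⁻⁴)·(-2.3) = 33.4818 psu.
Increase required: 33.4818 − 28.03 = 5.4518 psu.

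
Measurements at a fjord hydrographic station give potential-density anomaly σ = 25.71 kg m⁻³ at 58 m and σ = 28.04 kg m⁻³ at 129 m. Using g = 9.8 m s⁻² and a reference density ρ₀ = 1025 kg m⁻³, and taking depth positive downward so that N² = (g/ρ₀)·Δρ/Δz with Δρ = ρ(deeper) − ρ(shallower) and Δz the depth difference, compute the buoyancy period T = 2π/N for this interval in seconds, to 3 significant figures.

355 s

Δρ = 1028.04 − 1025.71 = 2.33 kg m⁻³ over Δz = 129 − 58 = 71 m.
N² = (9.8/1025) × (2.33/71) = 3.1376 × 10⁻⁴ s⁻².
N = √(3.1376 × 10⁻⁴) = 0.017713 rad s⁻¹, so T = 2π/N = 354.72 s ≈ 355 s.
A positive N² confirms static stability across the interval.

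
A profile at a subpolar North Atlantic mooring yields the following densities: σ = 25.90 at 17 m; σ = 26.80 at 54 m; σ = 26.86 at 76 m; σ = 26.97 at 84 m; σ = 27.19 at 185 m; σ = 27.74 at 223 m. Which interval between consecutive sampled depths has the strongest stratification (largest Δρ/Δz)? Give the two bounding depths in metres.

17–54 m

Compute the density gradient over each adjacent pair:
  17–54 m: Δρ/Δz = 0.90/37 = 0.024 kg m⁻⁴
  54–76 m: Δρ/Δz = 0.06/22 = 2.7 × 10⁻³ kg m⁻⁴
  76–84 m: Δρ/Δz = 0.11/8 = 0.014 kg m⁻⁴
  84–185 m: Δρ/Δz = 0.22/101 = 2.2 × 10⁻³ kg m⁻⁴
  185–223 m: Δρ/Δz = 0.55/38 = 0.014 kg m⁻⁴
The largest gradient is in the 17–54 m interval — the pycnocline.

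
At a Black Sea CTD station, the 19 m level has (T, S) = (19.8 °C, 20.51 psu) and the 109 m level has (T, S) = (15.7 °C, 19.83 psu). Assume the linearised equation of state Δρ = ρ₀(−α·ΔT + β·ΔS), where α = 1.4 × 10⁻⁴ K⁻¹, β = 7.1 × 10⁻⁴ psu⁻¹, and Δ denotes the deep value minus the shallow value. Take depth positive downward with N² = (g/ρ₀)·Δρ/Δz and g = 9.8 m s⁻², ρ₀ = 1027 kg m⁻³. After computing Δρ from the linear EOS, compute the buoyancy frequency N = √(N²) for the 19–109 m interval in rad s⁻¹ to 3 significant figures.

ΔT = -4.1 K, ΔS = -0.68 psu (deep − shallow).
Δρ/ρ₀ = −αΔT + βΔS = 5.74 × 10⁻⁴ − 4.828 × 10⁻⁴ = 9.12 × 10⁻⁵, so Δρ ≈ 0.09366 kg m⁻³.
N² = (g/ρ₀)·Δρ/Δz = g·(Δρ/ρ₀)/Δz = 9.8 × 9.12 × 10⁻⁵ / 90 = 9.9307 × 10⁻⁶ s⁻².
N = √(9.9307 × 10⁻⁶) = 3.1513 × 10⁻³ rad s⁻¹ ≈ 3.15 × 10⁻³ rad s⁻¹.

3.15 × 10⁻³ rad s⁻¹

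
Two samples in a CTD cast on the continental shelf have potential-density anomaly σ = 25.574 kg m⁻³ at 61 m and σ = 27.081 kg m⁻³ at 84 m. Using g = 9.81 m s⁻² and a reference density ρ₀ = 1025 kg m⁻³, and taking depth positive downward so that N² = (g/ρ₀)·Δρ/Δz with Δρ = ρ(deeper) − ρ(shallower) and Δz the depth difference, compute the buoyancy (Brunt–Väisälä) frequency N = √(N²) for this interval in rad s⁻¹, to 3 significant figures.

Δρ = 1027.081 − 1025.574 = 1.507 kg m⁻³ over Δz = 84 − 61 = 23 m.
N² = (9.81/1025) × (1.507/23) = 6.2709 × 10⁻⁴ s⁻².
N = √(6.2709 × 10⁻⁴) = 0.025042 rad s⁻¹ ≈ 0.0250 rad s⁻¹.

0.0250 rad s⁻¹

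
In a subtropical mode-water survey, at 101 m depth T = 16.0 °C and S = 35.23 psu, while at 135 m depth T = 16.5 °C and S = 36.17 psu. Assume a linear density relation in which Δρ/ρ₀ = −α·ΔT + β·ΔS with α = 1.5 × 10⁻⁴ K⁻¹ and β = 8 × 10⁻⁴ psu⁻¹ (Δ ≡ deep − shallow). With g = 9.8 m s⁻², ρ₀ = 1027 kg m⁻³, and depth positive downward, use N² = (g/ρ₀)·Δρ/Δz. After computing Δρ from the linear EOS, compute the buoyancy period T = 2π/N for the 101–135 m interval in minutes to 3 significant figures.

ΔT = +0.5 K, ΔS = +0.94 psu (deep − shallow).
Δρ/ρ₀ = −αΔT + βΔS = -7.50 × 10⁻⁵ + 7.52 × 10⁻⁴ = 6.77 × 10⁻⁴, so Δρ ≈ 0.6953 kg m⁻³.
N² = (g/ρ₀)·Δρ/Δz = g·(Δρ/ρ₀)/Δz = 9.8 × 6.77 × 10⁻⁴ / 34 = 1.9514 × 10⁻⁴ s⁻².
N = √(1.9514 × 10⁻⁴) = 0.013969 rad s⁻¹ → T = 2π/N = 449.79 s = 7.4965 min ≈ 7.50 min.

7.50 min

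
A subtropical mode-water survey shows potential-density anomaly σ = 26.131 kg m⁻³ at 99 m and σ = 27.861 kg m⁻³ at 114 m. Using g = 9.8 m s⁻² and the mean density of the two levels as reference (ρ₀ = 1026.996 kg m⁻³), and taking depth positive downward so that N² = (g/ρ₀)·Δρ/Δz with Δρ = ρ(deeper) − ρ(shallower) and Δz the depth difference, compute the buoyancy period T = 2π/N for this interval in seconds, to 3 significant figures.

189 s

Δρ = 1027.861 − 1026.131 = 1.730 kg m⁻³ over Δz = 114 − 99 = 15 m.
N² = (9.8/1026.996) × (1.730/15) = 1.1006 × 10⁻³ s⁻².
N = √(1.1006 × 10⁻³) = 0.033175 rad s⁻¹, so T = 2π/N = 189.40 s ≈ 189 s.
N² > 0, so the interval is statically stable.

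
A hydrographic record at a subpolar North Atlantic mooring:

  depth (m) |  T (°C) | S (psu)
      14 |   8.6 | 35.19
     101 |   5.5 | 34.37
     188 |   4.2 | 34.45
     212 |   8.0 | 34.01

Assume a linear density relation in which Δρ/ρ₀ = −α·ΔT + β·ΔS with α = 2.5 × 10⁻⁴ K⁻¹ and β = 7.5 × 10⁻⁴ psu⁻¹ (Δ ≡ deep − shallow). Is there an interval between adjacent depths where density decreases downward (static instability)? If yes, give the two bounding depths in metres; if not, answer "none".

Evaluate Δρ/ρ₀ = −αΔT + βΔS across each adjacent pair:
  14–101 m: −αΔT+βΔS = −(2.5 × 10⁻⁴)(-3.1)+(7.5 × 10⁻⁴)(-0.82) = 1.6 × 10⁻⁴ → stable
  101–188 m: −αΔT+βΔS = −(2.5 × 10⁻⁴)(-1.3)+(7.5 × 10⁻⁴)(+0.08) = 3.9 × 10⁻⁴ → stable
  188–212 m: −αΔT+βΔS = −(2.5 × 10⁻⁴)(+3.8)+(7.5 × 10⁻⁴)(-0.44) = -1.3 × 10⁻³ → UNSTABLE
The 188–212 m interval has Δρ < 0: lighter water underlies denser water.

188–212 m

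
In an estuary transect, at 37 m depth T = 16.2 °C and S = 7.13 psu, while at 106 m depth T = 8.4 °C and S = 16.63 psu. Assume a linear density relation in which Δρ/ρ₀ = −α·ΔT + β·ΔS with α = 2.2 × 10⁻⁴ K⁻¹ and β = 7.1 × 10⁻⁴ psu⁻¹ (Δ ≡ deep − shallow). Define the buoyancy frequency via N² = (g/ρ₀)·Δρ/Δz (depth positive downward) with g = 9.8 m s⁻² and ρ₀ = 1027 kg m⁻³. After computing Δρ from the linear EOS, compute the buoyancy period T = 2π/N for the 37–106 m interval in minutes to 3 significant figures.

3.02 min

ΔT = -7.8 K, ΔS = +9.50 psu (deep − shallow).
Δρ/ρ₀ = −αΔT + βΔS = 1.716 × 10⁻³ + 6.745 × 10⁻³ = 8.461 × 10⁻³, so Δρ ≈ 8.689 kg m⁻³.
N² = (g/ρ₀)·Δρ/Δz = g·(Δρ/ρ₀)/Δz = 9.8 × 8.461 × 10⁻³ / 69 = 1.2017 × 10⁻³ s⁻².
N = √(1.2017 × 10⁻³) = 0.034666 rad s⁻¹ → T = 2π/N = 181.25 s = 3.0208 min ≈ 3.02 min.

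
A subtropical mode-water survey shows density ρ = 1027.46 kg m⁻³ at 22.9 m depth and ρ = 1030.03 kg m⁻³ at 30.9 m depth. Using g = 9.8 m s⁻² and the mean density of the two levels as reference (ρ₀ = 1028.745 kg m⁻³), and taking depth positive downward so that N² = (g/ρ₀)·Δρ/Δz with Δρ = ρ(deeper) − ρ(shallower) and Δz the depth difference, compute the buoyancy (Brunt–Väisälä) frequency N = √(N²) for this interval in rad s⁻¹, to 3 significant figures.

0.0553 rad s⁻¹

Δρ = 1030.03 − 1027.46 = 2.57 kg m⁻³ over Δz = 30.9 − 22.9 = 8 m.
N² = (9.8/1028.745) × (2.57/8) = 3.0603 × 10⁻³ s⁻².
N = √(3.0603 × 10⁻³) = 0.055320 rad s⁻¹ ≈ 0.0553 rad s⁻¹.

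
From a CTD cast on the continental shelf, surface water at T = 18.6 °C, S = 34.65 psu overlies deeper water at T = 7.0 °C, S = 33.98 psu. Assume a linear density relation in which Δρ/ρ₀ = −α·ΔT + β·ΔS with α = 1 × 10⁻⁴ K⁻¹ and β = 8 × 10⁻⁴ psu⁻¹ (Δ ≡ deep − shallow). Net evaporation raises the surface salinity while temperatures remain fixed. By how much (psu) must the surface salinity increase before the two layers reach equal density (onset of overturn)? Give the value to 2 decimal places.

Neutral buoyancy requires −α(T_deep − T_surf) + β(S_deep − S_surf′) = 0.
S_surf′ = S_deep − (α/β)·ΔT = 33.98 − (1 × 10⁻⁴/8 × 10⁻⁴)·(-11.6) = 35.4300 psu.
Increase required: 35.4300 − 34.65 = 0.7800 psu.

0.78 psu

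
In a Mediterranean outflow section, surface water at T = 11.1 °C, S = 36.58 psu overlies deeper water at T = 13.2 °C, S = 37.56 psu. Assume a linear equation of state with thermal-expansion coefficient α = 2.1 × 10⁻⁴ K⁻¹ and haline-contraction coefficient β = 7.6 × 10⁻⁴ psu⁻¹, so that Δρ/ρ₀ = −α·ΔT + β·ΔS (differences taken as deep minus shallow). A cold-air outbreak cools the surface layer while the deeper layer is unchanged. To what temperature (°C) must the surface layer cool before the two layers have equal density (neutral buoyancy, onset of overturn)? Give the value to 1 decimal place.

Neutral buoyancy requires Δρ = 0, i.e. −α(T_deep − T_surf′) + β(S_deep − S_surf) = 0.
T_surf′ = T_deep − (β/α)·ΔS = 13.2 − (7.6 × 10⁻⁴/2.1 × 10⁻⁴)·(+0.98) = 9.653 °C.
Cooling required: 11.1 − (9.653) = 1.447 °C.

9.7 °C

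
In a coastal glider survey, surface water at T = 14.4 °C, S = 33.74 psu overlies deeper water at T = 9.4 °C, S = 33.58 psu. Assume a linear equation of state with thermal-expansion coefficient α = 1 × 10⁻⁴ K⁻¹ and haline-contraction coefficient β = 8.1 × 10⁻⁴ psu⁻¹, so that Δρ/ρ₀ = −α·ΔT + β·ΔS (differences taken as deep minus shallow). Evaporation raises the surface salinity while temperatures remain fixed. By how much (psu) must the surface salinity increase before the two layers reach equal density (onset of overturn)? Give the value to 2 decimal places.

0.46 psu

Neutral buoyancy requires −α(T_deep − T_surf) + β(S_deep − S_surf′) = 0.
S_surf′ = S_deep − (α/β)·ΔT = 33.58 − (1 × 10⁻⁴/8.1 × 10⁻⁴)·(-5.0) = 34.1973 psu.
Increase required: 34.1973 − 33.74 = 0.4573 psu.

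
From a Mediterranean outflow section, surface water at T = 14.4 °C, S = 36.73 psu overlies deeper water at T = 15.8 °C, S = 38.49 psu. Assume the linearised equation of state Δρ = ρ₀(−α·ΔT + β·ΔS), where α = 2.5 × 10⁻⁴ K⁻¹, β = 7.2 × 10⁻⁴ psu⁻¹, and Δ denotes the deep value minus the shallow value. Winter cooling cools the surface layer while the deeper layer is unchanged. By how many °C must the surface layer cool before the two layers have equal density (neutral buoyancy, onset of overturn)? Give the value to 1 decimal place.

Neutral buoyancy requires Δρ = 0, i.e. −α(T_deep − T_surf′) + β(S_deep − S_surf) = 0.
T_surf′ = T_deep − (β/α)·ΔS = 15.8 − (7.2 × 10⁻⁴/2.5 × 10⁻⁴)·(+1.76) = 10.731 °C.
Cooling required: 14.4 − (10.731) = 3.669 °C.

3.7 °C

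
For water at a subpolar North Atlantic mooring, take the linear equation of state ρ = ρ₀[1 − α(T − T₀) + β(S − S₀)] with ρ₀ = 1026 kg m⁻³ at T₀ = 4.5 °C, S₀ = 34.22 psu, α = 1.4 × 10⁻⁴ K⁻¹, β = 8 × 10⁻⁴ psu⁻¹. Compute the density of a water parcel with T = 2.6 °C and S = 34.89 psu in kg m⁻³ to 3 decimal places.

1026.823 kg m⁻³

T − T₀ = -1.9 K, S − S₀ = +0.67 psu.
Bracket = 1 − α·(-1.9) + β·(+0.67) = 1 + (8.02 × 10⁻⁴) = 1.0008020.
ρ = 1026 × 1.0008020 = 1026.823 kg m⁻³.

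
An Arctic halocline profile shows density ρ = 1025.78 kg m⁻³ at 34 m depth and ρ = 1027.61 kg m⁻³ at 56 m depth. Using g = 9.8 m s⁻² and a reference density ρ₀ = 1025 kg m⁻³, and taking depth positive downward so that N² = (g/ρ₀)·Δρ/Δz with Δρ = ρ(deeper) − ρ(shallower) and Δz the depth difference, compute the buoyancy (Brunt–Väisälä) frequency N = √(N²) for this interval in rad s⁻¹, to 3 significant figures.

0.0282 rad s⁻¹

Δρ = 1027.61 − 1025.78 = 1.83 kg m⁻³ over Δz = 56 − 34 = 22 m.
N² = (9.8/1025) × (1.83/22) = 7.9530 × 10⁻⁴ s⁻².
N = √(7.9530 × 10⁻⁴) = 0.028201 rad s⁻¹ ≈ 0.0282 rad s⁻¹.
Since Δρ > 0 the layer is stably stratified.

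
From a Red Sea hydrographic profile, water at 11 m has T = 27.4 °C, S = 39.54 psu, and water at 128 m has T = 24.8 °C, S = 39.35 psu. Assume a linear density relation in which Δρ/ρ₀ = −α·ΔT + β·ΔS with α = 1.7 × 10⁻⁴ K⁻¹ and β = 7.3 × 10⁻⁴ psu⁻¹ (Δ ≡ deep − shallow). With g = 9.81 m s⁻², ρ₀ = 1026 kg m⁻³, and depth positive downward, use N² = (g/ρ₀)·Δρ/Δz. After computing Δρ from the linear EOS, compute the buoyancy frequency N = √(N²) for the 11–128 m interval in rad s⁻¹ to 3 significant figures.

5.04 × 10⁻³ rad s⁻¹

ΔT = -2.6 K, ΔS = -0.19 psu (deep − shallow).
Δρ/ρ₀ = −αΔT + βΔS = 4.42 × 10⁻⁴ − 1.387 × 10⁻⁴ = 3.033 × 10⁻⁴, so Δρ ≈ 0.3112 kg m⁻³.
N² = (g/ρ₀)·Δρ/Δz = g·(Δρ/ρ₀)/Δz = 9.81 × 3.033 × 10⁻⁴ / 117 = 2.5431 × 10⁻⁵ s⁻².
N = √(2.5431 × 10⁻⁵) = 5.0429 × 10⁻³ rad s⁻¹ ≈ 5.04 × 10⁻³ rad s⁻¹.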